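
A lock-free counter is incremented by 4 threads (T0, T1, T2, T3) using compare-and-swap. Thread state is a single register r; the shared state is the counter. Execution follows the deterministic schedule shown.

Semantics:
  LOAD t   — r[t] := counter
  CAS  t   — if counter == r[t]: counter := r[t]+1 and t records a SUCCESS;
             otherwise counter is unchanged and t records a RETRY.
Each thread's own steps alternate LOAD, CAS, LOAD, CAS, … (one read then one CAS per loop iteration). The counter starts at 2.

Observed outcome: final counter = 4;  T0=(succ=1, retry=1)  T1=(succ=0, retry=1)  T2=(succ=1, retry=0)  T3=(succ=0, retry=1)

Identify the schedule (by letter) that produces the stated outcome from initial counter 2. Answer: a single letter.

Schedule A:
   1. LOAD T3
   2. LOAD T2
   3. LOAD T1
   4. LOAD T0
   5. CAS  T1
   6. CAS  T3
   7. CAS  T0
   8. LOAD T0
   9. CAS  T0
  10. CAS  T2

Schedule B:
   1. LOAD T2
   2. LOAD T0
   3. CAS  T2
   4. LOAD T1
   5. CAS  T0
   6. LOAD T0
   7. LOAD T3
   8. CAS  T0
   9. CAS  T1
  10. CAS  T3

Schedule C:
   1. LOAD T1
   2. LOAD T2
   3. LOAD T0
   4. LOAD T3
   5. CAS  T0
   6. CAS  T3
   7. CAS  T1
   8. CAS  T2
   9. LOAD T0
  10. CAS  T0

Simulating candidate B:
T2 LOAD — after: cnt=2, r=2 — load
T0 LOAD — after: cnt=2, r=2 — load
T2 CAS — after: cnt=3, r=2 — ok
T1 LOAD — after: cnt=3, r=3 — load
T0 CAS — after: cnt=3, r=2 — retry
T0 LOAD — after: cnt=3, r=3 — load
T3 LOAD — after: cnt=3, r=3 — load
T0 CAS — after: cnt=4, r=3 — ok
T1 CAS — after: cnt=4, r=3 — retry
T3 CAS — after: cnt=4, r=3 — retry

B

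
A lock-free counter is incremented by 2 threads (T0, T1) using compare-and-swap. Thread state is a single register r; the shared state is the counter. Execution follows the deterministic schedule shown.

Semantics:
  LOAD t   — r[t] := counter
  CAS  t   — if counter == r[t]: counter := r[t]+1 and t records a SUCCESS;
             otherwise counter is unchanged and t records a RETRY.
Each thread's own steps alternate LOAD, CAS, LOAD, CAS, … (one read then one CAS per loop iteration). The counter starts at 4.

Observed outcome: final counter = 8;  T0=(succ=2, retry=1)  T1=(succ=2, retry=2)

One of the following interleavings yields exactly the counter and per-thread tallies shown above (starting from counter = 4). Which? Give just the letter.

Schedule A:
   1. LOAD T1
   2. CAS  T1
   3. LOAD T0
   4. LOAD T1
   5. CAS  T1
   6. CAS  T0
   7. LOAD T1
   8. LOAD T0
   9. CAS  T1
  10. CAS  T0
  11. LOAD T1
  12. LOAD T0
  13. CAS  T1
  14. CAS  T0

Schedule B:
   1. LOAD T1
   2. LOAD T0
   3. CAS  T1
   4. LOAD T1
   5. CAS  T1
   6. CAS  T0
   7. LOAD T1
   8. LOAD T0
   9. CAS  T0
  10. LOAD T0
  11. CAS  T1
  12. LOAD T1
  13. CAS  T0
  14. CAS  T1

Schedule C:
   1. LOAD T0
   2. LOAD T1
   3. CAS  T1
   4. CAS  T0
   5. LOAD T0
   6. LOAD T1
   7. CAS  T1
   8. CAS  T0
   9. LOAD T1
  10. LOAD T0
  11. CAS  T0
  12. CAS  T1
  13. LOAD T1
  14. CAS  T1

Run B:
#1 T1 reads 4
#2 T0 reads 4
#3 T1 CAS(4→5) writes; counter now 5
#4 T1 reads 5
#5 T1 CAS(5→6) writes; counter now 6
#6 T0 CAS(4→5) fails; counter now 6
#7 T1 reads 6
#8 T0 reads 6
#9 T0 CAS(6→7) writes; counter now 7
#10 T0 reads 7
#11 T1 CAS(6→7) fails; counter now 7
#12 T1 reads 7
#13 T0 CAS(7→8) writes; counter now 8
#14 T1 CAS(7→8) fails; counter now 8

B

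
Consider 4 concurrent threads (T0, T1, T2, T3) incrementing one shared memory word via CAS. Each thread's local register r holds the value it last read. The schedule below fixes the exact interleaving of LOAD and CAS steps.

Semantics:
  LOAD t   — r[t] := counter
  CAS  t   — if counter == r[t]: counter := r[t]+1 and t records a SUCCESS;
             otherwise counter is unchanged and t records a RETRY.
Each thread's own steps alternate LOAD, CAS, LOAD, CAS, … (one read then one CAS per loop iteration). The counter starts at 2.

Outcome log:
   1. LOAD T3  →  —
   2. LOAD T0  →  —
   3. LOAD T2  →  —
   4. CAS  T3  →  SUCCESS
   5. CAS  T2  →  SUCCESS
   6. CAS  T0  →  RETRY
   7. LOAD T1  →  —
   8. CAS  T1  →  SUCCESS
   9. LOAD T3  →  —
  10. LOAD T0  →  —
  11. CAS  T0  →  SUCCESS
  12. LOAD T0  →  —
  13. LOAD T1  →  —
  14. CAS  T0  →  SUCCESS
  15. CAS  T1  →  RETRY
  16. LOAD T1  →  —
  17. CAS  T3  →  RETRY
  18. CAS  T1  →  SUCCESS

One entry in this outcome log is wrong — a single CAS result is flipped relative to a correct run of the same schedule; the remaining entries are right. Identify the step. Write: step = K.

step = 5

Reference trace:
   1) LOAD T3:  M=2  r_T3=2
   2) LOAD T0:  M=2  r_T0=2
   3) LOAD T2:  M=2  r_T2=2
   4) CAS  T3:  M=3  r_T3=2 ✓
   5) CAS  T2:  M=3  r_T2=2 ✗
   6) CAS  T0:  M=3  r_T0=2 ✗
   7) LOAD T1:  M=3  r_T1=3
   8) CAS  T1:  M=4  r_T1=3 ✓
   9) LOAD T3:  M=4  r_T3=4
  10) LOAD T0:  M=4  r_T0=4
  11) CAS  T0:  M=5  r_T0=4 ✓
  12) LOAD T0:  M=5  r_T0=5
  13) LOAD T1:  M=5  r_T1=5
  14) CAS  T0:  M=6  r_T0=5 ✓
  15) CAS  T1:  M=6  r_T1=5 ✗
  16) LOAD T1:  M=6  r_T1=6
  17) CAS  T3:  M=6  r_T3=4 ✗
  18) CAS  T1:  M=7  r_T1=6 ✓
Mismatch at 5.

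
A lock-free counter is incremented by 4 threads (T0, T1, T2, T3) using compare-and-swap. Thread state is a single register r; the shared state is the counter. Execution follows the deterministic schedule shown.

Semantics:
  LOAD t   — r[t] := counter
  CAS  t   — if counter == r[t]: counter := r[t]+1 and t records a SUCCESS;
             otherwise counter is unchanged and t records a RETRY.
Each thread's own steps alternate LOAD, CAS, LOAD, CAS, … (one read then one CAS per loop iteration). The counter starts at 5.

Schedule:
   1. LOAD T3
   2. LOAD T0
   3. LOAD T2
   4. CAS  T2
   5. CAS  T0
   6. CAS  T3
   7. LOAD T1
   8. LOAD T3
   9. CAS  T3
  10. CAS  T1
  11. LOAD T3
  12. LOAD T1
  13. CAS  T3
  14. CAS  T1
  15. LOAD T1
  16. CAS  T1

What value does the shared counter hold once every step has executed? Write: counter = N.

1. LOAD T3 → mem=5 r[T3]=5 [LOAD]
2. LOAD T0 → mem=5 r[T0]=5 [LOAD]
3. LOAD T2 → mem=5 r[T2]=5 [LOAD]
4. CAS T2 → mem=6 r[T2]=5 [OK]
5. CAS T0 → mem=6 r[T0]=5 [RETRY]
6. CAS T3 → mem=6 r[T3]=5 [RETRY]
7. LOAD T1 → mem=6 r[T1]=6 [LOAD]
8. LOAD T3 → mem=6 r[T3]=6 [LOAD]
9. CAS T3 → mem=7 r[T3]=6 [OK]
10. CAS T1 → mem=7 r[T1]=6 [RETRY]
11. LOAD T3 → mem=7 r[T3]=7 [LOAD]
12. LOAD T1 → mem=7 r[T1]=7 [LOAD]
13. CAS T3 → mem=8 r[T3]=7 [OK]
14. CAS T1 → mem=8 r[T1]=7 [RETRY]
15. LOAD T1 → mem=8 r[T1]=8 [LOAD]
16. CAS T1 → mem=9 r[T1]=8 [OK]

counter = 9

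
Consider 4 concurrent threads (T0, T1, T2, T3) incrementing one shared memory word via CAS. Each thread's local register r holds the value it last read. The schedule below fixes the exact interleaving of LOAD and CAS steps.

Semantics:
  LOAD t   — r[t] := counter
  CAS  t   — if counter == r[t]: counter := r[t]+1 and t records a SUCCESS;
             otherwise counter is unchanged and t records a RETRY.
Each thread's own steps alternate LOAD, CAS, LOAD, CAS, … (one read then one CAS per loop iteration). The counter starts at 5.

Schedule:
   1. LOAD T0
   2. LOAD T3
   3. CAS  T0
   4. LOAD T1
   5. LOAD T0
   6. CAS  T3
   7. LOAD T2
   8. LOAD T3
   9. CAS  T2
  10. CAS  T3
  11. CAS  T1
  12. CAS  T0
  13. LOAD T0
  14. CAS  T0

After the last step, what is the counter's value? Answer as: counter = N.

T0 LOAD — after: cnt=5, r=5 — load
T3 LOAD — after: cnt=5, r=5 — load
T0 CAS — after: cnt=6, r=5 — ok
T1 LOAD — after: cnt=6, r=6 — load
T0 LOAD — after: cnt=6, r=6 — load
T3 CAS — after: cnt=6, r=5 — retry
T2 LOAD — after: cnt=6, r=6 — load
T3 LOAD — after: cnt=6, r=6 — load
T2 CAS — after: cnt=7, r=6 — ok
T3 CAS — after: cnt=7, r=6 — retry
T1 CAS — after: cnt=7, r=6 — retry
T0 CAS — after: cnt=7, r=6 — retry
T0 LOAD — after: cnt=7, r=7 — load
T0 CAS — after: cnt=8, r=7 — ok

counter = 8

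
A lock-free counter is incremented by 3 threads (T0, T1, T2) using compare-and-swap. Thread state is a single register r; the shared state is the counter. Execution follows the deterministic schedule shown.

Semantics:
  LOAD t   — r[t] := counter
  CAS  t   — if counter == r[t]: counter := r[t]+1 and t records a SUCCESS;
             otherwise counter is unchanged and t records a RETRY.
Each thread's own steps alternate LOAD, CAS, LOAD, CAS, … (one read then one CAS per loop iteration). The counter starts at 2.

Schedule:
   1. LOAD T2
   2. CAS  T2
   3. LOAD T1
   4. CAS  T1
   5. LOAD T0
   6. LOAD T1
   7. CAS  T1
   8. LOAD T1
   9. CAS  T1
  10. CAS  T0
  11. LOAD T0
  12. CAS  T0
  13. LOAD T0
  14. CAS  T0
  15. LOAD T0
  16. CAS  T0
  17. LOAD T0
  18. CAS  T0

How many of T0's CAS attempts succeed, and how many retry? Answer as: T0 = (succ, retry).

T2 LOAD — after: cnt=2, r=2 — load
T2 CAS — after: cnt=3, r=2 — ok
T1 LOAD — after: cnt=3, r=3 — load
T1 CAS — after: cnt=4, r=3 — ok
T0 LOAD — after: cnt=4, r=4 — load
T1 LOAD — after: cnt=4, r=4 — load
T1 CAS — after: cnt=5, r=4 — ok
T1 LOAD — after: cnt=5, r=5 — load
T1 CAS — after: cnt=6, r=5 — ok
T0 CAS — after: cnt=6, r=4 — retry
T0 LOAD — after: cnt=6, r=6 — load
T0 CAS — after: cnt=7, r=6 — ok
T0 LOAD — after: cnt=7, r=7 — load
T0 CAS — after: cnt=8, r=7 — ok
T0 LOAD — after: cnt=8, r=8 — load
T0 CAS — after: cnt=9, r=8 — ok
T0 LOAD — after: cnt=9, r=9 — load
T0 CAS — after: cnt=10, r=9 — ok

T0 = (4, 1)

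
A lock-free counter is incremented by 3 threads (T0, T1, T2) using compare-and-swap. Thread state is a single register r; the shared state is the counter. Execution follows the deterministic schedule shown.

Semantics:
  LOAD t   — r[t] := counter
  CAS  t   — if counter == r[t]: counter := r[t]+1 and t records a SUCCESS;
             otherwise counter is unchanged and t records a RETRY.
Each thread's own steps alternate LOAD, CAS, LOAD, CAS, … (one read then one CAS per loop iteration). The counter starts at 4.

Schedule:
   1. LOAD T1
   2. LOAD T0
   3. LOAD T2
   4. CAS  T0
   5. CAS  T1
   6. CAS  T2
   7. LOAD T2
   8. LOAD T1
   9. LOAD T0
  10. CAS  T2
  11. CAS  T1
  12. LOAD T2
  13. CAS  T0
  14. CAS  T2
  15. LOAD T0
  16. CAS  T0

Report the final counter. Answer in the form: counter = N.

[1] T1.load  rd  (counter 4, T1.r 4)
[2] T0.load  rd  (counter 4, T0.r 4)
[3] T2.load  rd  (counter 4, T2.r 4)
[4] T0.cas  hit  (counter 5, T0.r 4)
[5] T1.cas  miss  (counter 5, T1.r 4)
[6] T2.cas  miss  (counter 5, T2.r 4)
[7] T2.load  rd  (counter 5, T2.r 5)
[8] T1.load  rd  (counter 5, T1.r 5)
[9] T0.load  rd  (counter 5, T0.r 5)
[10] T2.cas  hit  (counter 6, T2.r 5)
[11] T1.cas  miss  (counter 6, T1.r 5)
[12] T2.load  rd  (counter 6, T2.r 6)
[13] T0.cas  miss  (counter 6, T0.r 5)
[14] T2.cas  hit  (counter 7, T2.r 6)
[15] T0.load  rd  (counter 7, T0.r 7)
[16] T0.cas  hit  (counter 8, T0.r 7)

counter = 8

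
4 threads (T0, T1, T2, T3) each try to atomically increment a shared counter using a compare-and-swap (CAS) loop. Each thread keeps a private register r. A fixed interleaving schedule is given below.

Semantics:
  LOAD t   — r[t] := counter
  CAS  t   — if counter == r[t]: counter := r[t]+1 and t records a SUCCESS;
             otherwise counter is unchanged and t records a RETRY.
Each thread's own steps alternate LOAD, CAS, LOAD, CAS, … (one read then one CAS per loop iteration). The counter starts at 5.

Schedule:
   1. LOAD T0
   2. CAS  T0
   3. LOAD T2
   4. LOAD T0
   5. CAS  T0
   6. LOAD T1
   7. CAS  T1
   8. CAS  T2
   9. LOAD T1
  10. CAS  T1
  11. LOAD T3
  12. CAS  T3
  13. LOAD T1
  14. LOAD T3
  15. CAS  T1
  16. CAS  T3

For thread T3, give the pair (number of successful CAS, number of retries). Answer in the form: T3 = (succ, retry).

step 1: T0 LOAD ⇒ load; ctr=5 reg=5
step 2: T0 CAS ⇒ ok; ctr=6 reg=5
step 3: T2 LOAD ⇒ load; ctr=6 reg=6
step 4: T0 LOAD ⇒ load; ctr=6 reg=6
step 5: T0 CAS ⇒ ok; ctr=7 reg=6
step 6: T1 LOAD ⇒ load; ctr=7 reg=7
step 7: T1 CAS ⇒ ok; ctr=8 reg=7
step 8: T2 CAS ⇒ retry; ctr=8 reg=6
step 9: T1 LOAD ⇒ load; ctr=8 reg=8
step 10: T1 CAS ⇒ ok; ctr=9 reg=8
step 11: T3 LOAD ⇒ load; ctr=9 reg=9
step 12: T3 CAS ⇒ ok; ctr=10 reg=9
step 13: T1 LOAD ⇒ load; ctr=10 reg=10
step 14: T3 LOAD ⇒ load; ctr=10 reg=10
step 15: T1 CAS ⇒ ok; ctr=11 reg=10
step 16: T3 CAS ⇒ retry; ctr=11 reg=10

T3 = (1, 1)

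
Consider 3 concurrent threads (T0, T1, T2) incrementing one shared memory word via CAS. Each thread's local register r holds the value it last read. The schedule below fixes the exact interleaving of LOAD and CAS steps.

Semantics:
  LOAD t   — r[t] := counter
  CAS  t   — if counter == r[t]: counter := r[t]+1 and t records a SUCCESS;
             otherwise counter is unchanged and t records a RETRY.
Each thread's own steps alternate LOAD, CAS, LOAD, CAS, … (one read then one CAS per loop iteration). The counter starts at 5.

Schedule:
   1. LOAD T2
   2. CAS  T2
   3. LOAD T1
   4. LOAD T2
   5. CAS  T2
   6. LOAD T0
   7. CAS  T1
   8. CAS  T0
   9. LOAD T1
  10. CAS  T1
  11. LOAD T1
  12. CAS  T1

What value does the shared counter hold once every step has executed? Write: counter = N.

[1] T2.load  rd  (counter 5, T2.r 5)
[2] T2.cas  hit  (counter 6, T2.r 5)
[3] T1.load  rd  (counter 6, T1.r 6)
[4] T2.load  rd  (counter 6, T2.r 6)
[5] T2.cas  hit  (counter 7, T2.r 6)
[6] T0.load  rd  (counter 7, T0.r 7)
[7] T1.cas  miss  (counter 7, T1.r 6)
[8] T0.cas  hit  (counter 8, T0.r 7)
[9] T1.load  rd  (counter 8, T1.r 8)
[10] T1.cas  hit  (counter 9, T1.r 8)
[11] T1.load  rd  (counter 9, T1.r 9)
[12] T1.cas  hit  (counter 10, T1.r 9)

counter = 10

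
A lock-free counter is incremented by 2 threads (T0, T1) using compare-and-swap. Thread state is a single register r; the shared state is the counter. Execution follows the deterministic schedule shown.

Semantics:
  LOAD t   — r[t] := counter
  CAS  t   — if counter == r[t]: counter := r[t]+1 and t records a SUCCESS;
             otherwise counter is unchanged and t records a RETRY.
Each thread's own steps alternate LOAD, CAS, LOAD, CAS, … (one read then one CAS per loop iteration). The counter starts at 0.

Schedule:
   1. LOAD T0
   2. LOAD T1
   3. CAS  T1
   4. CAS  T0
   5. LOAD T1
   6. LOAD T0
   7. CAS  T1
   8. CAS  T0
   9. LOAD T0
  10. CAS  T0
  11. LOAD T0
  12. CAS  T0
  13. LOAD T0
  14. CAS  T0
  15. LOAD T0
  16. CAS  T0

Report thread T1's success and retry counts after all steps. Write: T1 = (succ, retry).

T1 = (2, 0)

[1] T0.load  rd  (counter 0, T0.r 0)
[2] T1.load  rd  (counter 0, T1.r 0)
[3] T1.cas  hit  (counter 1, T1.r 0)
[4] T0.cas  miss  (counter 1, T0.r 0)
[5] T1.load  rd  (counter 1, T1.r 1)
[6] T0.load  rd  (counter 1, T0.r 1)
[7] T1.cas  hit  (counter 2, T1.r 1)
[8] T0.cas  miss  (counter 2, T0.r 1)
[9] T0.load  rd  (counter 2, T0.r 2)
[10] T0.cas  hit  (counter 3, T0.r 2)
[11] T0.load  rd  (counter 3, T0.r 3)
[12] T0.cas  hit  (counter 4, T0.r 3)
[13] T0.load  rd  (counter 4, T0.r 4)
[14] T0.cas  hit  (counter 5, T0.r 4)
[15] T0.load  rd  (counter 5, T0.r 5)
[16] T0.cas  hit  (counter 6, T0.r 5)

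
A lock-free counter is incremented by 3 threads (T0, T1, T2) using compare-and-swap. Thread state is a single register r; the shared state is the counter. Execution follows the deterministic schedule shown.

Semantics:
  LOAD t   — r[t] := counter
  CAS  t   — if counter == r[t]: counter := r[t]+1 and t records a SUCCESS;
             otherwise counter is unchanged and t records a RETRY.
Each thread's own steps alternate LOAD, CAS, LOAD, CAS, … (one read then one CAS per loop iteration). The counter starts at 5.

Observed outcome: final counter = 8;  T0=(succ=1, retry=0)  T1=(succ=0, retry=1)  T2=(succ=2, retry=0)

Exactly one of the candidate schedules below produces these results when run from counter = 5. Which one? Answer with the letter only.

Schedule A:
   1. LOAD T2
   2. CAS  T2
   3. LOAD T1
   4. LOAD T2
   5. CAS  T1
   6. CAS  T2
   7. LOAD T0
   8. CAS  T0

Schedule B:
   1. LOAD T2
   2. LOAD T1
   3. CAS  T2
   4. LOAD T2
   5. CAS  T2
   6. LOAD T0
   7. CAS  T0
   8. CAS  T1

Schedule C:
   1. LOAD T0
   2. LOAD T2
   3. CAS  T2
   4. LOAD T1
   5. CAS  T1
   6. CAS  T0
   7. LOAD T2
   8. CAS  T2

B

Run B:
   1) LOAD T2:  M=5  r_T2=5
   2) LOAD T1:  M=5  r_T1=5
   3) CAS  T2:  M=6  r_T2=5 ✓
   4) LOAD T2:  M=6  r_T2=6
   5) CAS  T2:  M=7  r_T2=6 ✓
   6) LOAD T0:  M=7  r_T0=7
   7) CAS  T0:  M=8  r_T0=7 ✓
   8) CAS  T1:  M=8  r_T1=5 ✗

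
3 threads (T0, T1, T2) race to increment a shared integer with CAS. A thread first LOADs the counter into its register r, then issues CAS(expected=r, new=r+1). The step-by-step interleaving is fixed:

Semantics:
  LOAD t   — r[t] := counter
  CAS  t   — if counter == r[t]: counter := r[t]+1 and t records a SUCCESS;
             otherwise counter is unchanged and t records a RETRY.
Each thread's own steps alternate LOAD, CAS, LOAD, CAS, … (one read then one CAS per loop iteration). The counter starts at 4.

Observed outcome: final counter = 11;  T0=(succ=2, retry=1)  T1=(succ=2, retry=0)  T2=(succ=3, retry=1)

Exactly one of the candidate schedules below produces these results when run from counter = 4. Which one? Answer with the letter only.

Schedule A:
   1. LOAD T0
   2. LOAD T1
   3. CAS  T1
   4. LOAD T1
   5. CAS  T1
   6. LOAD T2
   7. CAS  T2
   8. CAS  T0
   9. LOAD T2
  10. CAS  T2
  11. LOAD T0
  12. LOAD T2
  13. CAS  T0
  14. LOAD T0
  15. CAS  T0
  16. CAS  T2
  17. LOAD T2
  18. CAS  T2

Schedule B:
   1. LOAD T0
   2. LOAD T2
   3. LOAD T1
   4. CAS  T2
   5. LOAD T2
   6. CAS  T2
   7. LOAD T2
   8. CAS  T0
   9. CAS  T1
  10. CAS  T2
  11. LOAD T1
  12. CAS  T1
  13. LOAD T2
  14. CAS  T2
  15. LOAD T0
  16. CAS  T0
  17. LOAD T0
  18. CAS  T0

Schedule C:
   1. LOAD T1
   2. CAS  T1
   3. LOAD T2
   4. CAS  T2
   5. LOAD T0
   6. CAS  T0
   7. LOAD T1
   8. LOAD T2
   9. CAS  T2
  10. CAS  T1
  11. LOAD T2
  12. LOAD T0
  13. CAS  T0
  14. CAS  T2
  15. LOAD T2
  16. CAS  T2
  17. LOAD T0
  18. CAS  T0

A

Run A:
#1 T0 reads 4
#2 T1 reads 4
#3 T1 CAS(4→5) writes; counter now 5
#4 T1 reads 5
#5 T1 CAS(5→6) writes; counter now 6
#6 T2 reads 6
#7 T2 CAS(6→7) writes; counter now 7
#8 T0 CAS(4→5) fails; counter now 7
#9 T2 reads 7
#10 T2 CAS(7→8) writes; counter now 8
#11 T0 reads 8
#12 T2 reads 8
#13 T0 CAS(8→9) writes; counter now 9
#14 T0 reads 9
#15 T0 CAS(9→10) writes; counter now 10
#16 T2 CAS(8→9) fails; counter now 10
#17 T2 reads 10
#18 T2 CAS(10→11) writes; counter now 11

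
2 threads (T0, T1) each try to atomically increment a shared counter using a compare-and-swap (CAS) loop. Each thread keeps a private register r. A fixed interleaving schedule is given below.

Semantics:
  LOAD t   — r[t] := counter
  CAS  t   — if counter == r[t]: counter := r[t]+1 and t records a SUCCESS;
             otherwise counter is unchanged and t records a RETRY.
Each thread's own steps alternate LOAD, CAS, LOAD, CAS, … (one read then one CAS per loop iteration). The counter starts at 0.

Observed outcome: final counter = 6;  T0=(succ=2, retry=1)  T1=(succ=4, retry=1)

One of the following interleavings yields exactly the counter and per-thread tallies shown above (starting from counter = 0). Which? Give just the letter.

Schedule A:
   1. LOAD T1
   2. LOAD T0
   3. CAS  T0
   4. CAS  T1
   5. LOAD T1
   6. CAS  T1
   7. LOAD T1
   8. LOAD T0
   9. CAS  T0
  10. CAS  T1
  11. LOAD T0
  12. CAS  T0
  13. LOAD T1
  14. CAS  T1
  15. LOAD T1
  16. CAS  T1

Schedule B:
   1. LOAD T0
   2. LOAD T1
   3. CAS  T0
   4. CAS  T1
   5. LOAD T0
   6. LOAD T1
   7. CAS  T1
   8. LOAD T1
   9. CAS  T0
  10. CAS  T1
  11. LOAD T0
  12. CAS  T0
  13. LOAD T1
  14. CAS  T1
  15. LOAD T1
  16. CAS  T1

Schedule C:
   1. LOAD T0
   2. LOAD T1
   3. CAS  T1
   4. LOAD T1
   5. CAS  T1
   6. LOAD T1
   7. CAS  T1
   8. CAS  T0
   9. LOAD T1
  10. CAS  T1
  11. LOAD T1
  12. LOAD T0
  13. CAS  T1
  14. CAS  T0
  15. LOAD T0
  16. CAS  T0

B

Tracing schedule B:
1. LOAD T0 → mem=0 r[T0]=0 [LOAD]
2. LOAD T1 → mem=0 r[T1]=0 [LOAD]
3. CAS T0 → mem=1 r[T0]=0 [OK]
4. CAS T1 → mem=1 r[T1]=0 [RETRY]
5. LOAD T0 → mem=1 r[T0]=1 [LOAD]
6. LOAD T1 → mem=1 r[T1]=1 [LOAD]
7. CAS T1 → mem=2 r[T1]=1 [OK]
8. LOAD T1 → mem=2 r[T1]=2 [LOAD]
9. CAS T0 → mem=2 r[T0]=1 [RETRY]
10. CAS T1 → mem=3 r[T1]=2 [OK]
11. LOAD T0 → mem=3 r[T0]=3 [LOAD]
12. CAS T0 → mem=4 r[T0]=3 [OK]
13. LOAD T1 → mem=4 r[T1]=4 [LOAD]
14. CAS T1 → mem=5 r[T1]=4 [OK]
15. LOAD T1 → mem=5 r[T1]=5 [LOAD]
16. CAS T1 → mem=6 r[T1]=5 [OK]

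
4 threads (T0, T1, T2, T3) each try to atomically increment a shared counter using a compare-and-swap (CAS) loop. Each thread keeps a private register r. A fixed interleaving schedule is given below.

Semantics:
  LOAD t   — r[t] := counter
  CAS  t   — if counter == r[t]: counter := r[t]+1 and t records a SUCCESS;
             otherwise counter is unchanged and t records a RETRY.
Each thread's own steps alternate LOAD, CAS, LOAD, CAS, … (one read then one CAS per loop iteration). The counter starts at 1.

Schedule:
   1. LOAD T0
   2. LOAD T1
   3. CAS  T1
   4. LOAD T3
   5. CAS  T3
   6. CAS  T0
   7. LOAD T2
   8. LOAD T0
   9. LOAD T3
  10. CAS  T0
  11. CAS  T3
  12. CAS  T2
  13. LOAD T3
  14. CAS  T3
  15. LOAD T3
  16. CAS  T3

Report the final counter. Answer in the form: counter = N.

counter = 6

   1) LOAD T0:  M=1  r_T0=1
   2) LOAD T1:  M=1  r_T1=1
   3) CAS  T1:  M=2  r_T1=1 ✓
   4) LOAD T3:  M=2  r_T3=2
   5) CAS  T3:  M=3  r_T3=2 ✓
   6) CAS  T0:  M=3  r_T0=1 ✗
   7) LOAD T2:  M=3  r_T2=3
   8) LOAD T0:  M=3  r_T0=3
   9) LOAD T3:  M=3  r_T3=3
  10) CAS  T0:  M=4  r_T0=3 ✓
  11) CAS  T3:  M=4  r_T3=3 ✗
  12) CAS  T2:  M=4  r_T2=3 ✗
  13) LOAD T3:  M=4  r_T3=4
  14) CAS  T3:  M=5  r_T3=4 ✓
  15) LOAD T3:  M=5  r_T3=5
  16) CAS  T3:  M=6  r_T3=5 ✓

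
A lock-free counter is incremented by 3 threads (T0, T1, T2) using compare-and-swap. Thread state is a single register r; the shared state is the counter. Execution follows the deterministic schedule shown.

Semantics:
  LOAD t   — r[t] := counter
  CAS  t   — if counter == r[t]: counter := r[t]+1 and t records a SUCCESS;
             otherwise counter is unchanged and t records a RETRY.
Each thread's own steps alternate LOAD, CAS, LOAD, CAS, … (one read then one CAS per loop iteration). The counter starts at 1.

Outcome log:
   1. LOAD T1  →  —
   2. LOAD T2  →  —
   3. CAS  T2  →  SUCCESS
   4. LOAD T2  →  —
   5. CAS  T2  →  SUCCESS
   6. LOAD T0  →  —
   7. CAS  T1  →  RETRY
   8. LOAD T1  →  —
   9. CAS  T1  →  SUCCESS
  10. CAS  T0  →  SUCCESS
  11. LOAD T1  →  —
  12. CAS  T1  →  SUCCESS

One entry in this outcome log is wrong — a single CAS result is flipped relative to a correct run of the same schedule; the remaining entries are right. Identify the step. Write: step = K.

step = 10

Re-executing:
[1] T1.load  rd  (counter 1, T1.r 1)
[2] T2.load  rd  (counter 1, T2.r 1)
[3] T2.cas  hit  (counter 2, T2.r 1)
[4] T2.load  rd  (counter 2, T2.r 2)
[5] T2.cas  hit  (counter 3, T2.r 2)
[6] T0.load  rd  (counter 3, T0.r 3)
[7] T1.cas  miss  (counter 3, T1.r 1)
[8] T1.load  rd  (counter 3, T1.r 3)
[9] T1.cas  hit  (counter 4, T1.r 3)
[10] T0.cas  miss  (counter 4, T0.r 3)
[11] T1.load  rd  (counter 4, T1.r 4)
[12] T1.cas  hit  (counter 5, T1.r 4)
Log disagrees first at step 10.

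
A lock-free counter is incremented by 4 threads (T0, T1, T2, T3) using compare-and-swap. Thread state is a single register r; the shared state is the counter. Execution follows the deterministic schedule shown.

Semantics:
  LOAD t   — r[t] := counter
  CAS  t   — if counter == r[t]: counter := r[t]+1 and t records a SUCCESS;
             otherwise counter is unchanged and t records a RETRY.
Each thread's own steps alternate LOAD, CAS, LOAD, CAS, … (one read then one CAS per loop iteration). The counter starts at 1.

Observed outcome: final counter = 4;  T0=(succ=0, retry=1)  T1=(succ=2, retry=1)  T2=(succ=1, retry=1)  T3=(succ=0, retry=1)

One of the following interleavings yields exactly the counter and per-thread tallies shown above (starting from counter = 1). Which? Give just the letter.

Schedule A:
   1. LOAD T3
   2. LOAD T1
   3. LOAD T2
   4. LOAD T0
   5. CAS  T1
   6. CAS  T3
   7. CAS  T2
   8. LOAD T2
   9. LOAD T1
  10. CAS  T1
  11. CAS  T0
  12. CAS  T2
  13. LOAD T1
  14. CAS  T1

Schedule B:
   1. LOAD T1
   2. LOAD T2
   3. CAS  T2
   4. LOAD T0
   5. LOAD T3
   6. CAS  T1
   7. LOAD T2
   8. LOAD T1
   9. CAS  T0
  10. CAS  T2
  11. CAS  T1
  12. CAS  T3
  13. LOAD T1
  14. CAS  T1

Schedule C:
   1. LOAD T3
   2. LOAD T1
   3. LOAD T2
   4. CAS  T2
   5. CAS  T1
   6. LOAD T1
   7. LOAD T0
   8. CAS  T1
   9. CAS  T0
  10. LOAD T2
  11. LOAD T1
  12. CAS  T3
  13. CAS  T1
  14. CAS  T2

C

Tracing schedule C:
[1] T3.load  rd  (counter 1, T3.r 1)
[2] T1.load  rd  (counter 1, T1.r 1)
[3] T2.load  rd  (counter 1, T2.r 1)
[4] T2.cas  hit  (counter 2, T2.r 1)
[5] T1.cas  miss  (counter 2, T1.r 1)
[6] T1.load  rd  (counter 2, T1.r 2)
[7] T0.load  rd  (counter 2, T0.r 2)
[8] T1.cas  hit  (counter 3, T1.r 2)
[9] T0.cas  miss  (counter 3, T0.r 2)
[10] T2.load  rd  (counter 3, T2.r 3)
[11] T1.load  rd  (counter 3, T1.r 3)
[12] T3.cas  miss  (counter 3, T3.r 1)
[13] T1.cas  hit  (counter 4, T1.r 3)
[14] T2.cas  miss  (counter 4, T2.r 3)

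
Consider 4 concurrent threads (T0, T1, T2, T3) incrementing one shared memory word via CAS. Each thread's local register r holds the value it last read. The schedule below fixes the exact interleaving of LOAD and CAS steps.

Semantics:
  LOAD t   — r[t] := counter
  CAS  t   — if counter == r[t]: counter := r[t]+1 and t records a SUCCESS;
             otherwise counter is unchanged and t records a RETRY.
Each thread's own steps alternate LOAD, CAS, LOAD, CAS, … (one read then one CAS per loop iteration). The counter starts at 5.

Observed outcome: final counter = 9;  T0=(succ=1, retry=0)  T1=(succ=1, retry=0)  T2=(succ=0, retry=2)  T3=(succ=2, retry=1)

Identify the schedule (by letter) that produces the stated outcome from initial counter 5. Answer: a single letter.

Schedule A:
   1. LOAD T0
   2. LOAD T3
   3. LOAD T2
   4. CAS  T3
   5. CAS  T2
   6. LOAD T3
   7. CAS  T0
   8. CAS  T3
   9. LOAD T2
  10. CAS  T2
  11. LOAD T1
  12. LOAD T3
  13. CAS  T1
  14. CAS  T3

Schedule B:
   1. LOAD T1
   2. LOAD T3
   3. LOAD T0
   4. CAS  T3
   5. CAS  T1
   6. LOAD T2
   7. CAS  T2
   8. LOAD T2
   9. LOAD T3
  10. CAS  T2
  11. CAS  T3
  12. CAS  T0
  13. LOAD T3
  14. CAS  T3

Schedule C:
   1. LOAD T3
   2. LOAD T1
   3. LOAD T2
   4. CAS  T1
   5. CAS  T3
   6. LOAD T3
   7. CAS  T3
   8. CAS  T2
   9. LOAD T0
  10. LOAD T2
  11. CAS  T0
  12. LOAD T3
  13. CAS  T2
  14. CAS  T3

Simulating candidate C:
T3 LOAD — after: cnt=5, r=5 — load
T1 LOAD — after: cnt=5, r=5 — load
T2 LOAD — after: cnt=5, r=5 — load
T1 CAS — after: cnt=6, r=5 — ok
T3 CAS — after: cnt=6, r=5 — retry
T3 LOAD — after: cnt=6, r=6 — load
T3 CAS — after: cnt=7, r=6 — ok
T2 CAS — after: cnt=7, r=5 — retry
T0 LOAD — after: cnt=7, r=7 — load
T2 LOAD — after: cnt=7, r=7 — load
T0 CAS — after: cnt=8, r=7 — ok
T3 LOAD — after: cnt=8, r=8 — load
T2 CAS — after: cnt=8, r=7 — retry
T3 CAS — after: cnt=9, r=8 — ok

C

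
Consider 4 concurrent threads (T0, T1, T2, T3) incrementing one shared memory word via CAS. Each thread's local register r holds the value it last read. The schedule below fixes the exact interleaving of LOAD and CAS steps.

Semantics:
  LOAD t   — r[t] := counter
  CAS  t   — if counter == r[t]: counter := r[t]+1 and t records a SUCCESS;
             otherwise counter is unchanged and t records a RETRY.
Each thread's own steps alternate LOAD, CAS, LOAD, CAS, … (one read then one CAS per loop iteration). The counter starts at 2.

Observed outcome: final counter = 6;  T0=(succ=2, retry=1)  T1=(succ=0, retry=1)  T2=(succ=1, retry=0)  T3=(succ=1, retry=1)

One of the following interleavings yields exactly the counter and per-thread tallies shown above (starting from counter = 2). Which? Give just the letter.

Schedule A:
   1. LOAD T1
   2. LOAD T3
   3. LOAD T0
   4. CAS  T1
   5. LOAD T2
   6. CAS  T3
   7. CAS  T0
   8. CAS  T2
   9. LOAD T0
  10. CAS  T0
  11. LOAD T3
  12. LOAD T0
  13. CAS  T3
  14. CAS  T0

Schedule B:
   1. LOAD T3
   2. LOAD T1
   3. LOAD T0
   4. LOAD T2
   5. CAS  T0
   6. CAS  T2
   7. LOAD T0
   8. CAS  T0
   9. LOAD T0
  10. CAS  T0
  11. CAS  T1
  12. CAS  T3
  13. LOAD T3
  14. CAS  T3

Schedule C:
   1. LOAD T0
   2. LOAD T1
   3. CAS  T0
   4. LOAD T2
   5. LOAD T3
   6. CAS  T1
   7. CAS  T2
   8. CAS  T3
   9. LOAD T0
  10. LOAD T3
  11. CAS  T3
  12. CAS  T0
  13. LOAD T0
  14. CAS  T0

Tracing schedule C:
step 1: T0 LOAD ⇒ load; ctr=2 reg=2
step 2: T1 LOAD ⇒ load; ctr=2 reg=2
step 3: T0 CAS ⇒ ok; ctr=3 reg=2
step 4: T2 LOAD ⇒ load; ctr=3 reg=3
step 5: T3 LOAD ⇒ load; ctr=3 reg=3
step 6: T1 CAS ⇒ retry; ctr=3 reg=2
step 7: T2 CAS ⇒ ok; ctr=4 reg=3
step 8: T3 CAS ⇒ retry; ctr=4 reg=3
step 9: T0 LOAD ⇒ load; ctr=4 reg=4
step 10: T3 LOAD ⇒ load; ctr=4 reg=4
step 11: T3 CAS ⇒ ok; ctr=5 reg=4
step 12: T0 CAS ⇒ retry; ctr=5 reg=4
step 13: T0 LOAD ⇒ load; ctr=5 reg=5
step 14: T0 CAS ⇒ ok; ctr=6 reg=5

C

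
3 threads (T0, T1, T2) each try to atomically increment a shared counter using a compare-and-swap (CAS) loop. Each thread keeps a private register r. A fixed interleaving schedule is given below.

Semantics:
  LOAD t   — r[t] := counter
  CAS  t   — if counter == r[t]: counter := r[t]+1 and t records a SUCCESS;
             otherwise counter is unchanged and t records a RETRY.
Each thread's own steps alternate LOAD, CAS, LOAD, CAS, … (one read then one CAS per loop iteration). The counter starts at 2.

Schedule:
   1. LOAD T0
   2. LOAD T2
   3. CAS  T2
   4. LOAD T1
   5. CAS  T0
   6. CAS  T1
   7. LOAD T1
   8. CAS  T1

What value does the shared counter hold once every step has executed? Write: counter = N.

T0 LOAD — after: cnt=2, r=2 — load
T2 LOAD — after: cnt=2, r=2 — load
T2 CAS — after: cnt=3, r=2 — ok
T1 LOAD — after: cnt=3, r=3 — load
T0 CAS — after: cnt=3, r=2 — retry
T1 CAS — after: cnt=4, r=3 — ok
T1 LOAD — after: cnt=4, r=4 — load
T1 CAS — after: cnt=5, r=4 — ok

counter = 5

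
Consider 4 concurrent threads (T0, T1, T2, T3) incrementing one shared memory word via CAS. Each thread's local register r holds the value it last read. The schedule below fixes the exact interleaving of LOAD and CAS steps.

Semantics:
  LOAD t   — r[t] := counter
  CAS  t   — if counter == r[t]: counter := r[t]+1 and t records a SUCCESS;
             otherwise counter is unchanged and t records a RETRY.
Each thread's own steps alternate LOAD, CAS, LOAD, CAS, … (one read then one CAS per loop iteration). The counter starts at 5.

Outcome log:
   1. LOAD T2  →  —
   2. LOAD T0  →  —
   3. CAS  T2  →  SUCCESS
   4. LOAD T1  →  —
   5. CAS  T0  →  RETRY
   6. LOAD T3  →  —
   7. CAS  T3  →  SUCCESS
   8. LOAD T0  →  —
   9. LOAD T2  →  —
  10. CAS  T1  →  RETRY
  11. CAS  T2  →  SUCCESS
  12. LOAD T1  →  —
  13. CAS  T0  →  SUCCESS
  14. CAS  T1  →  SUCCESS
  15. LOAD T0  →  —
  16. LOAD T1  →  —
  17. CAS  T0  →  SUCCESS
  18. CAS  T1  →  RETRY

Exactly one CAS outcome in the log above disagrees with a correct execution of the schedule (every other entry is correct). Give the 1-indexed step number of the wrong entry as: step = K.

step = 13

Correct run:
T2 LOAD — after: cnt=5, r=5 — load
T0 LOAD — after: cnt=5, r=5 — load
T2 CAS — after: cnt=6, r=5 — ok
T1 LOAD — after: cnt=6, r=6 — load
T0 CAS — after: cnt=6, r=5 — retry
T3 LOAD — after: cnt=6, r=6 — load
T3 CAS — after: cnt=7, r=6 — ok
T0 LOAD — after: cnt=7, r=7 — load
T2 LOAD — after: cnt=7, r=7 — load
T1 CAS — after: cnt=7, r=6 — retry
T2 CAS — after: cnt=8, r=7 — ok
T1 LOAD — after: cnt=8, r=8 — load
T0 CAS — after: cnt=8, r=7 — retry
T1 CAS — after: cnt=9, r=8 — ok
T0 LOAD — after: cnt=9, r=9 — load
T1 LOAD — after: cnt=9, r=9 — load
T0 CAS — after: cnt=10, r=9 — ok
T1 CAS — after: cnt=10, r=9 — retry
Log disagrees first at step 13.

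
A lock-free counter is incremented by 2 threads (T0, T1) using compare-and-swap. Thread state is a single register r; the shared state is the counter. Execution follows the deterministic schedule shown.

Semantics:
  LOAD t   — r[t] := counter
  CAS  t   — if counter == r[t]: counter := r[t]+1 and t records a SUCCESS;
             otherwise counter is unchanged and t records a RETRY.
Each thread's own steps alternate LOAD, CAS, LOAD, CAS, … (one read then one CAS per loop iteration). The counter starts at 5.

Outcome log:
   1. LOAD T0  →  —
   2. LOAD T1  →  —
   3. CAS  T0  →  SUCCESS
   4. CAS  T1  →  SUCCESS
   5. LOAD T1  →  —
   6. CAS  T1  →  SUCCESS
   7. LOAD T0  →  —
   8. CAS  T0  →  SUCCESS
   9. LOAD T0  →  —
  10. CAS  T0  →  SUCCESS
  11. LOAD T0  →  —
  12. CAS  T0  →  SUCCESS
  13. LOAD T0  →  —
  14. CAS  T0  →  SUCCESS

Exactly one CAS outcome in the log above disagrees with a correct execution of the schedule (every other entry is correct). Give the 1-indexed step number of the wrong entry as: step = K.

Correct run:
1. LOAD T0 → mem=5 r[T0]=5 [LOAD]
2. LOAD T1 → mem=5 r[T1]=5 [LOAD]
3. CAS T0 → mem=6 r[T0]=5 [OK]
4. CAS T1 → mem=6 r[T1]=5 [RETRY]
5. LOAD T1 → mem=6 r[T1]=6 [LOAD]
6. CAS T1 → mem=7 r[T1]=6 [OK]
7. LOAD T0 → mem=7 r[T0]=7 [LOAD]
8. CAS T0 → mem=8 r[T0]=7 [OK]
9. LOAD T0 → mem=8 r[T0]=8 [LOAD]
10. CAS T0 → mem=9 r[T0]=8 [OK]
11. LOAD T0 → mem=9 r[T0]=9 [LOAD]
12. CAS T0 → mem=10 r[T0]=9 [OK]
13. LOAD T0 → mem=10 r[T0]=10 [LOAD]
14. CAS T0 → mem=11 r[T0]=10 [OK]
Log disagrees first at step 4.

step = 4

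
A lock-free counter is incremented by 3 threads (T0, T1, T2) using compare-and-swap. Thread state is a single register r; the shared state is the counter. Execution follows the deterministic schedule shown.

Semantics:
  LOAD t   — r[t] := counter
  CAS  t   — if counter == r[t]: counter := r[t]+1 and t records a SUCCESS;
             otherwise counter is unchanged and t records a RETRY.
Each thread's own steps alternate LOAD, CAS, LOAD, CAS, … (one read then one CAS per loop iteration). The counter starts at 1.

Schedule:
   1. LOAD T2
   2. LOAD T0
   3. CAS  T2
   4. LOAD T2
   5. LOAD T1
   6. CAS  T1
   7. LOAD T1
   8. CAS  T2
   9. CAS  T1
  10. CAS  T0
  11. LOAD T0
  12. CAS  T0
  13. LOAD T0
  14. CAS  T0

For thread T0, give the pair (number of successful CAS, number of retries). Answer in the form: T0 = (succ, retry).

step 1: T2 LOAD ⇒ load; ctr=1 reg=1
step 2: T0 LOAD ⇒ load; ctr=1 reg=1
step 3: T2 CAS ⇒ ok; ctr=2 reg=1
step 4: T2 LOAD ⇒ load; ctr=2 reg=2
step 5: T1 LOAD ⇒ load; ctr=2 reg=2
step 6: T1 CAS ⇒ ok; ctr=3 reg=2
step 7: T1 LOAD ⇒ load; ctr=3 reg=3
step 8: T2 CAS ⇒ retry; ctr=3 reg=2
step 9: T1 CAS ⇒ ok; ctr=4 reg=3
step 10: T0 CAS ⇒ retry; ctr=4 reg=1
step 11: T0 LOAD ⇒ load; ctr=4 reg=4
step 12: T0 CAS ⇒ ok; ctr=5 reg=4
step 13: T0 LOAD ⇒ load; ctr=5 reg=5
step 14: T0 CAS ⇒ ok; ctr=6 reg=5

T0 = (2, 1)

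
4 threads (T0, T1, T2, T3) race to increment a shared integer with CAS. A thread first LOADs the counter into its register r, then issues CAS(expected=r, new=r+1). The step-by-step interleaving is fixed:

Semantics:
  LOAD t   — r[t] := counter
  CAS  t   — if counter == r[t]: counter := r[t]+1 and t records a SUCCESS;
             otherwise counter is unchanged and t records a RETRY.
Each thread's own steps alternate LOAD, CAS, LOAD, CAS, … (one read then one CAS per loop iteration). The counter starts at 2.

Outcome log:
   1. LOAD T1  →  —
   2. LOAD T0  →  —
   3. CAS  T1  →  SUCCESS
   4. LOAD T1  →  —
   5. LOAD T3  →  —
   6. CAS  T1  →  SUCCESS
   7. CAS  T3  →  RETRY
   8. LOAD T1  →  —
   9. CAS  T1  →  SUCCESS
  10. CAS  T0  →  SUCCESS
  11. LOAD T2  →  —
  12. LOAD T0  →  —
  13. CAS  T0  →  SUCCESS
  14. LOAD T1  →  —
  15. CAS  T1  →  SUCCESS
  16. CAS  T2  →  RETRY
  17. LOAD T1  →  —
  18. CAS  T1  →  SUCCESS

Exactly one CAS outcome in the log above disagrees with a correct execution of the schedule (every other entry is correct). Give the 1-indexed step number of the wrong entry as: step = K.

step = 10

Re-executing:
#1 T1 reads 2
#2 T0 reads 2
#3 T1 CAS(2→3) writes; counter now 3
#4 T1 reads 3
#5 T3 reads 3
#6 T1 CAS(3→4) writes; counter now 4
#7 T3 CAS(3→4) fails; counter now 4
#8 T1 reads 4
#9 T1 CAS(4→5) writes; counter now 5
#10 T0 CAS(2→3) fails; counter now 5
#11 T2 reads 5
#12 T0 reads 5
#13 T0 CAS(5→6) writes; counter now 6
#14 T1 reads 6
#15 T1 CAS(6→7) writes; counter now 7
#16 T2 CAS(5→6) fails; counter now 7
#17 T1 reads 7
#18 T1 CAS(7→8) writes; counter now 8
Flip is step 10.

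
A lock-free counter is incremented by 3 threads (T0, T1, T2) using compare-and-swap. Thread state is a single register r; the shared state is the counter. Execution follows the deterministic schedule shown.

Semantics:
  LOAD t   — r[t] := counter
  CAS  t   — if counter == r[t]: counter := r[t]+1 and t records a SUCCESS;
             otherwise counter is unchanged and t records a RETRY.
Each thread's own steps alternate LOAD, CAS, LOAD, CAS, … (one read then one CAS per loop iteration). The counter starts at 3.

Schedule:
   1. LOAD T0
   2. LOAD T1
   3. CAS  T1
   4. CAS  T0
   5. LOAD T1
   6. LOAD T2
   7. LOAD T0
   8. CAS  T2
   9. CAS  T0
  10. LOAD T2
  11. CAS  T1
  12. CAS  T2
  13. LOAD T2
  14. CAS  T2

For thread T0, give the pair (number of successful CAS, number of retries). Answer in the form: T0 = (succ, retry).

1. LOAD T0 → mem=3 r[T0]=3 [LOAD]
2. LOAD T1 → mem=3 r[T1]=3 [LOAD]
3. CAS T1 → mem=4 r[T1]=3 [OK]
4. CAS T0 → mem=4 r[T0]=3 [RETRY]
5. LOAD T1 → mem=4 r[T1]=4 [LOAD]
6. LOAD T2 → mem=4 r[T2]=4 [LOAD]
7. LOAD T0 → mem=4 r[T0]=4 [LOAD]
8. CAS T2 → mem=5 r[T2]=4 [OK]
9. CAS T0 → mem=5 r[T0]=4 [RETRY]
10. LOAD T2 → mem=5 r[T2]=5 [LOAD]
11. CAS T1 → mem=5 r[T1]=4 [RETRY]
12. CAS T2 → mem=6 r[T2]=5 [OK]
13. LOAD T2 → mem=6 r[T2]=6 [LOAD]
14. CAS T2 → mem=7 r[T2]=6 [OK]

T0 = (0, 2)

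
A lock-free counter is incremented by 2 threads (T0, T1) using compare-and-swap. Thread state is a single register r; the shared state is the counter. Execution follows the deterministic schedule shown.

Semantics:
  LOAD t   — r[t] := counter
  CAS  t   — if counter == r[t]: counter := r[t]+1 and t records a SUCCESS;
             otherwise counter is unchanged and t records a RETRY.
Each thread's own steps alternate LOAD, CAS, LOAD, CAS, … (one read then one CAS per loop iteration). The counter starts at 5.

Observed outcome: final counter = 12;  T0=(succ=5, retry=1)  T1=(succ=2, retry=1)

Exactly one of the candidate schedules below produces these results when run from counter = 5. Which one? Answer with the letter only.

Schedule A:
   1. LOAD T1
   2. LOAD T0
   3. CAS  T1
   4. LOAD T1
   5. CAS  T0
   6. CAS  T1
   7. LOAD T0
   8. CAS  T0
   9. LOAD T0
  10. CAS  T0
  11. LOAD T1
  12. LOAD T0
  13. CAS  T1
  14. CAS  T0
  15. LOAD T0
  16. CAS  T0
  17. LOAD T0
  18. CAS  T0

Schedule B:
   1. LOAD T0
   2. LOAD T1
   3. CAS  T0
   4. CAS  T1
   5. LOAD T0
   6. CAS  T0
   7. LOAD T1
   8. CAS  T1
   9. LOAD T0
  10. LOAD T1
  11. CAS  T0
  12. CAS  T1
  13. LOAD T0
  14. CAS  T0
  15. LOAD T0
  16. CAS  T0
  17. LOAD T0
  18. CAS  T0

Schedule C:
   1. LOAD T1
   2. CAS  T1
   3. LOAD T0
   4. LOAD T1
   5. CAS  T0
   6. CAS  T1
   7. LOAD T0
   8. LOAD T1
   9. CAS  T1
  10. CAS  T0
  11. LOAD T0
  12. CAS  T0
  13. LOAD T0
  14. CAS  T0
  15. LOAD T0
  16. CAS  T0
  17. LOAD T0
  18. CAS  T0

C

Simulating candidate C:
T1 LOAD — after: cnt=5, r=5 — load
T1 CAS — after: cnt=6, r=5 — ok
T0 LOAD — after: cnt=6, r=6 — load
T1 LOAD — after: cnt=6, r=6 — load
T0 CAS — after: cnt=7, r=6 — ok
T1 CAS — after: cnt=7, r=6 — retry
T0 LOAD — after: cnt=7, r=7 — load
T1 LOAD — after: cnt=7, r=7 — load
T1 CAS — after: cnt=8, r=7 — ok
T0 CAS — after: cnt=8, r=7 — retry
T0 LOAD — after: cnt=8, r=8 — load
T0 CAS — after: cnt=9, r=8 — ok
T0 LOAD — after: cnt=9, r=9 — load
T0 CAS — after: cnt=10, r=9 — ok
T0 LOAD — after: cnt=10, r=10 — load
T0 CAS — after: cnt=11, r=10 — ok
T0 LOAD — after: cnt=11, r=11 — load
T0 CAS — after: cnt=12, r=11 — ok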